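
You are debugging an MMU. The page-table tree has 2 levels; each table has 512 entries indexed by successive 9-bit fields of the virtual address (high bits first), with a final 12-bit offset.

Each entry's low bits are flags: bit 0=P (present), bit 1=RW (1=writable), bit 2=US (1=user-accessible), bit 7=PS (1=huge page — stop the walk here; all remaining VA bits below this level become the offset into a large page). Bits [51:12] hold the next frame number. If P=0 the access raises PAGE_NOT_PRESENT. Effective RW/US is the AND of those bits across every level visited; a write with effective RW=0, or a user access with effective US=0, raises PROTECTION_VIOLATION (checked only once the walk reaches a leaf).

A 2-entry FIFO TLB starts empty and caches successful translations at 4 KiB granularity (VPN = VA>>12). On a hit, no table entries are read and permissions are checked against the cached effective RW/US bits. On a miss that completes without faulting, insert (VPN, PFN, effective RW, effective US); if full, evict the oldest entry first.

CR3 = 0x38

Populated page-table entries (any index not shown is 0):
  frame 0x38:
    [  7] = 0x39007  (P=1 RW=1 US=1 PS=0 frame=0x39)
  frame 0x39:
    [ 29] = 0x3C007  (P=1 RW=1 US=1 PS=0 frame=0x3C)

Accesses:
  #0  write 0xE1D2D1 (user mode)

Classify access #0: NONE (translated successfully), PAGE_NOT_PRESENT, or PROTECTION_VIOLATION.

Per-access translation:
#0 VA=0xE1D2D1 (w,user):
  lvl0: tbl 0x38, slot 7 ⇒ 0x39007 (P1/RW1/US1/PS0)
  lvl1: tbl 0x39, slot 29 ⇒ 0x3C007 (P1/RW1/US1/PS0)
  ⇒ phys 0x3C2D1  [2 reads]

Access #0 fault: NONE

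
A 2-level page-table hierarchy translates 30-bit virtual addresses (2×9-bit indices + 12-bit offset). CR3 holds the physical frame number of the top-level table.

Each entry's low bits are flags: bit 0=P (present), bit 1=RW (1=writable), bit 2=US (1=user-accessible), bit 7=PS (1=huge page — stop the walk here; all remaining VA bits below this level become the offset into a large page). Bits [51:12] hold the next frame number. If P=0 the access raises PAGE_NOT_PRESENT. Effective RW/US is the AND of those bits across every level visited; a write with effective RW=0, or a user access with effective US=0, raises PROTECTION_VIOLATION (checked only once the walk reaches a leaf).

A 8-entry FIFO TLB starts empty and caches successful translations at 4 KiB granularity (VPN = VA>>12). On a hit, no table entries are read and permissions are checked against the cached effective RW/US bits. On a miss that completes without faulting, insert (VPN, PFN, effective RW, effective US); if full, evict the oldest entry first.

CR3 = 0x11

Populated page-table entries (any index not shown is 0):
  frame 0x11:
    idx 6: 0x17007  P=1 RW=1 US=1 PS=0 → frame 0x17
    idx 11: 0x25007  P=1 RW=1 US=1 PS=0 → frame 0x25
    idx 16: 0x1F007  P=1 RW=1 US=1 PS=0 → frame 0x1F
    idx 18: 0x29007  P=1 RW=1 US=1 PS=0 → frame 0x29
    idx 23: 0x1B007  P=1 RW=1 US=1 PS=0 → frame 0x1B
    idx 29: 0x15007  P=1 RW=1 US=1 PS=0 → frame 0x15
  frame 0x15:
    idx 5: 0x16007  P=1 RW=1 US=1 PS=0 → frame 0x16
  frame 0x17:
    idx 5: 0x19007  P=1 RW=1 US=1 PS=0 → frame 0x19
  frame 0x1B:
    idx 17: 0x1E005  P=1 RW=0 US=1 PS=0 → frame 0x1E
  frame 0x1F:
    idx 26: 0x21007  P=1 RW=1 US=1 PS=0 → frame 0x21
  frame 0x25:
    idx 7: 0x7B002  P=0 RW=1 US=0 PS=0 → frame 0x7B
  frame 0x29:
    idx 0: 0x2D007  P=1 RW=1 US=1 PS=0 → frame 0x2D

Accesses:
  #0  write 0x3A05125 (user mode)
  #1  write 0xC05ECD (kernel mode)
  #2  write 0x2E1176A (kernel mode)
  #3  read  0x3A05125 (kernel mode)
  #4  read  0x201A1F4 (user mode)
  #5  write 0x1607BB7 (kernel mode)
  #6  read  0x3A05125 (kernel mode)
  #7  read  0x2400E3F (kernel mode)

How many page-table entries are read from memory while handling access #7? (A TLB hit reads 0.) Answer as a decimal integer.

Trace:
#0 VA=0x3A05125 (w,user):
  [0] read 0x11 idx=29: raw=0x15007 flags P=1 W=1 U=1 S=0
  [1] read 0x15 idx=5: raw=0x16007 flags P=1 W=1 U=1 S=0
  → PA=0x16125  (2 entries read)
#1 VA=0xC05ECD (w,kernel):
  [0] read 0x11 idx=6: raw=0x17007 flags P=1 W=1 U=1 S=0
  [1] read 0x17 idx=5: raw=0x19007 flags P=1 W=1 U=1 S=0
  → PA=0x19ECD  (2 entries read)
#2 VA=0x2E1176A (w,kernel):
  [0] read 0x11 idx=23: raw=0x1B007 flags P=1 W=1 U=1 S=0
  [1] read 0x1B idx=17: raw=0x1E005 flags P=1 W=0 U=1 S=0
  ✗ PROTECTION_VIOLATION  [2 reads]
#3 VA=0x3A05125 (r,kernel):
  TLB hit vpn=0x3A05 → PA=0x16125
#4 VA=0x201A1F4 (r,user):
  [0] read 0x11 idx=16: raw=0x1F007 flags P=1 W=1 U=1 S=0
  [1] read 0x1F idx=26: raw=0x21007 flags P=1 W=1 U=1 S=0
  → PA=0x211F4  (2 entries read)
#5 VA=0x1607BB7 (w,kernel):
  [0] read 0x11 idx=11: raw=0x25007 flags P=1 W=1 U=1 S=0
  [1] read 0x25 idx=7: raw=0x7B002 flags P=0 W=1 U=0 S=0
  ✗ PAGE_NOT_PRESENT  [2 reads]
#6 VA=0x3A05125 (r,kernel):
  TLB hit vpn=0x3A05 → PA=0x16125
#7 VA=0x2400E3F (r,kernel):
  [0] read 0x11 idx=18: raw=0x29007 flags P=1 W=1 U=1 S=0
  [1] read 0x29 idx=0: raw=0x2D007 flags P=1 W=1 U=1 S=0
  → PA=0x2DE3F  (2 entries read)

Entries read for #7: 2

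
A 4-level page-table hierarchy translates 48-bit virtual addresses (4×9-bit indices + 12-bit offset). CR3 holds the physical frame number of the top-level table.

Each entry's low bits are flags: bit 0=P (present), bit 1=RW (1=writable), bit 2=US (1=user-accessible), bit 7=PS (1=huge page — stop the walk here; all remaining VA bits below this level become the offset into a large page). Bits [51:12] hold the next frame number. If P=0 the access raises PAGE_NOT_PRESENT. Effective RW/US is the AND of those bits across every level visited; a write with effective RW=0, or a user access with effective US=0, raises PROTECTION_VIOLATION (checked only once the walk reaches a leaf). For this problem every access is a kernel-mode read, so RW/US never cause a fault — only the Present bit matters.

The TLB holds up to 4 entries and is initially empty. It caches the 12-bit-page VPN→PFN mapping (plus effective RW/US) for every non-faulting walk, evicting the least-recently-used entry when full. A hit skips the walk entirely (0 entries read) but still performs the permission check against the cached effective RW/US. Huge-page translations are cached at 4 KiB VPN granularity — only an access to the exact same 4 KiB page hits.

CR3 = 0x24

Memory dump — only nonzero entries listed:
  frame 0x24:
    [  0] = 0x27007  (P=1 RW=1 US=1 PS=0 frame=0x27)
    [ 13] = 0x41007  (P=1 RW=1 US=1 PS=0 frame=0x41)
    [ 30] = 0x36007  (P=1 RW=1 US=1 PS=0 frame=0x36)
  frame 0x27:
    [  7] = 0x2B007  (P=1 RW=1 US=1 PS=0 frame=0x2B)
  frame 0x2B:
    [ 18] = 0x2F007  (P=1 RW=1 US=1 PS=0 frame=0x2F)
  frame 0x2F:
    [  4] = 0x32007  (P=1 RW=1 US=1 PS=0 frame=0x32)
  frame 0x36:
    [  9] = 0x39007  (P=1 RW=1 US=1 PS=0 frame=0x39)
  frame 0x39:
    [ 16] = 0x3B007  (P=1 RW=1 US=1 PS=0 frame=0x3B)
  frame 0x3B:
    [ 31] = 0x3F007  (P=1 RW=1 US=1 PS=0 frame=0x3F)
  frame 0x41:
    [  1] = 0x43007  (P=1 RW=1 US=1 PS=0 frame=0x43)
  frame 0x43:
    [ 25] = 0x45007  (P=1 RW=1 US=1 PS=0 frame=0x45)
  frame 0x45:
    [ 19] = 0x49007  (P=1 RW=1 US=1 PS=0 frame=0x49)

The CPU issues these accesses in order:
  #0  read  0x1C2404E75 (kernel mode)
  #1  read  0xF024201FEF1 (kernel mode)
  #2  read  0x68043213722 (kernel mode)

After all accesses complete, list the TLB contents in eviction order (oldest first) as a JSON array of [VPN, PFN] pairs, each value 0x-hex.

Per-access translation:
#0 VA=0x1C2404E75 (r,kernel):
  lvl0: tbl 0x24, slot 0 ⇒ 0x27007 (P1/RW1/US1/PS0)
  lvl1: tbl 0x27, slot 7 ⇒ 0x2B007 (P1/RW1/US1/PS0)
  lvl2: tbl 0x2B, slot 18 ⇒ 0x2F007 (P1/RW1/US1/PS0)
  lvl3: tbl 0x2F, slot 4 ⇒ 0x32007 (P1/RW1/US1/PS0)
  ✓ 0x32E75  — 4 lookups
#1 VA=0xF024201FEF1 (r,kernel):
  lvl0: tbl 0x24, slot 30 ⇒ 0x36007 (P1/RW1/US1/PS0)
  lvl1: tbl 0x36, slot 9 ⇒ 0x39007 (P1/RW1/US1/PS0)
  lvl2: tbl 0x39, slot 16 ⇒ 0x3B007 (P1/RW1/US1/PS0)
  lvl3: tbl 0x3B, slot 31 ⇒ 0x3F007 (P1/RW1/US1/PS0)
  ✓ 0x3FEF1  — 4 lookups
#2 VA=0x68043213722 (r,kernel):
  lvl0: tbl 0x24, slot 13 ⇒ 0x41007 (P1/RW1/US1/PS0)
  lvl1: tbl 0x41, slot 1 ⇒ 0x43007 (P1/RW1/US1/PS0)
  lvl2: tbl 0x43, slot 25 ⇒ 0x45007 (P1/RW1/US1/PS0)
  lvl3: tbl 0x45, slot 19 ⇒ 0x49007 (P1/RW1/US1/PS0)
  ✓ 0x49722  — 4 lookups

TLB: [["0x1C2404", "0x32"], ["0xF024201F", "0x3F"], ["0x68043213", "0x49"]]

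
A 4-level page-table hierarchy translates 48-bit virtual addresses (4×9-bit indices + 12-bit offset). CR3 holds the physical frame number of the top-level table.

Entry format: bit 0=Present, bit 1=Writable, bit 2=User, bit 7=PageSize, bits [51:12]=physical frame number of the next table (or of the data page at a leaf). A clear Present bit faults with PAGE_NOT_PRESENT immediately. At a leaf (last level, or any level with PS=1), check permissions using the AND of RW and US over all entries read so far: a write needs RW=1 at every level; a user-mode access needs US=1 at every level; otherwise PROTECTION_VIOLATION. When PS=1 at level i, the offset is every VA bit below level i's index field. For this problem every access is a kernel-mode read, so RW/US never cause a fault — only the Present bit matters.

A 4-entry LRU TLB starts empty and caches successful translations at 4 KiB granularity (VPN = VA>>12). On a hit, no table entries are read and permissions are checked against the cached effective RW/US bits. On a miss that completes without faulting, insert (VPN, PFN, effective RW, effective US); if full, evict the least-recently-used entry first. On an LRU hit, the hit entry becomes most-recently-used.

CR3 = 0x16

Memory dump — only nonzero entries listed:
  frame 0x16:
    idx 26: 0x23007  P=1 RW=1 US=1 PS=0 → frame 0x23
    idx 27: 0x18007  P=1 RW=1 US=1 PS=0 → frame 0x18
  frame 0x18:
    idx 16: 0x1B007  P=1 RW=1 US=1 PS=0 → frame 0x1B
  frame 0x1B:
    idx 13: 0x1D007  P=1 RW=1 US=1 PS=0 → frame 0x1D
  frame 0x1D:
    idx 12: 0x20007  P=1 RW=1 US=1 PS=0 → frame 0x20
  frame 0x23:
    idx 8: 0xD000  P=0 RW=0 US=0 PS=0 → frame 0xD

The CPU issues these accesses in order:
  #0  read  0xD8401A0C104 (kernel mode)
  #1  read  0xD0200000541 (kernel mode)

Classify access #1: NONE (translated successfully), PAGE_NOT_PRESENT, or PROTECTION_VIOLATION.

Walk each access:
#0 VA=0xD8401A0C104 (r,kernel):
  L0: frame=0x16 idx=27 entry=0x18007 [P=1 RW=1 US=1 PS=0]
  L1: frame=0x18 idx=16 entry=0x1B007 [P=1 RW=1 US=1 PS=0]
  L2: frame=0x1B idx=13 entry=0x1D007 [P=1 RW=1 US=1 PS=0]
  L3: frame=0x1D idx=12 entry=0x20007 [P=1 RW=1 US=1 PS=0]
  ⇒ phys 0x20104  [4 reads]
#1 VA=0xD0200000541 (r,kernel):
  L0: frame=0x16 idx=26 entry=0x23007 [P=1 RW=1 US=1 PS=0]
  L1: frame=0x23 idx=8 entry=0xD000 [P=0 RW=0 US=0 PS=0]
  → PAGE_NOT_PRESENT  (2 entries read)

Access #1 fault: PAGE_NOT_PRESENT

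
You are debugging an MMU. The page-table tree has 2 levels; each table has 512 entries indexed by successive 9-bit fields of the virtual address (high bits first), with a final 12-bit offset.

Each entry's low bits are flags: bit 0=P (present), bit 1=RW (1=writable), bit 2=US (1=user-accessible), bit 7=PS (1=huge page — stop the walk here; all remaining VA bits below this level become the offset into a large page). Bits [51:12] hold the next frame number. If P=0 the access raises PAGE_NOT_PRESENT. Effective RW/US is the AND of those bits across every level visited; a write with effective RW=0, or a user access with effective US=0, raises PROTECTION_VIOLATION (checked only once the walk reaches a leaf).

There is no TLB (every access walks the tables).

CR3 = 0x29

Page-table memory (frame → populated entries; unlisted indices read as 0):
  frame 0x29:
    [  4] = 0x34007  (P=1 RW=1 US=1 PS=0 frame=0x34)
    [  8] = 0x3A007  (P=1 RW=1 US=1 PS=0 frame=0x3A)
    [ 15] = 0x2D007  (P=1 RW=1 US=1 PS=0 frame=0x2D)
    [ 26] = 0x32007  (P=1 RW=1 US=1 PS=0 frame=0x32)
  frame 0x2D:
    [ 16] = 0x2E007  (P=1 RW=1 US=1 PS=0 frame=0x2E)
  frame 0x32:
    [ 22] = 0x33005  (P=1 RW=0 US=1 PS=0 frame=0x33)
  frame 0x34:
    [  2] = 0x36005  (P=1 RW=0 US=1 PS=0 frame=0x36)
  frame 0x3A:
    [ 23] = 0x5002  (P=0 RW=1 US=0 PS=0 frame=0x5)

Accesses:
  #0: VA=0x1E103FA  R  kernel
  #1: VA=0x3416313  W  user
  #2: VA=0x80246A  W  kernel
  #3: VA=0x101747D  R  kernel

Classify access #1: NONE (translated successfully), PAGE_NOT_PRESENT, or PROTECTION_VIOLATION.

Walk each access:
#0 VA=0x1E103FA (r,kernel):
  [0] read 0x29 idx=15: raw=0x2D007 flags P=1 W=1 U=1 S=0
  [1] read 0x2D idx=16: raw=0x2E007 flags P=1 W=1 U=1 S=0
  ✓ 0x2E3FA  — 2 lookups
#1 VA=0x3416313 (w,user):
  [0] read 0x29 idx=26: raw=0x32007 flags P=1 W=1 U=1 S=0
  [1] read 0x32 idx=22: raw=0x33005 flags P=1 W=0 U=1 S=0
  ⇒ fault: PROTECTION_VIOLATION  — 2 lookups
#2 VA=0x80246A (w,kernel):
  [0] read 0x29 idx=4: raw=0x34007 flags P=1 W=1 U=1 S=0
  [1] read 0x34 idx=2: raw=0x36005 flags P=1 W=0 U=1 S=0
  ⇒ fault: PROTECTION_VIOLATION  — 2 lookups
#3 VA=0x101747D (r,kernel):
  [0] read 0x29 idx=8: raw=0x3A007 flags P=1 W=1 U=1 S=0
  [1] read 0x3A idx=23: raw=0x5002 flags P=0 W=1 U=0 S=0
  ⇒ fault: PAGE_NOT_PRESENT  — 2 lookups

Access #1 fault: PROTECTION_VIOLATION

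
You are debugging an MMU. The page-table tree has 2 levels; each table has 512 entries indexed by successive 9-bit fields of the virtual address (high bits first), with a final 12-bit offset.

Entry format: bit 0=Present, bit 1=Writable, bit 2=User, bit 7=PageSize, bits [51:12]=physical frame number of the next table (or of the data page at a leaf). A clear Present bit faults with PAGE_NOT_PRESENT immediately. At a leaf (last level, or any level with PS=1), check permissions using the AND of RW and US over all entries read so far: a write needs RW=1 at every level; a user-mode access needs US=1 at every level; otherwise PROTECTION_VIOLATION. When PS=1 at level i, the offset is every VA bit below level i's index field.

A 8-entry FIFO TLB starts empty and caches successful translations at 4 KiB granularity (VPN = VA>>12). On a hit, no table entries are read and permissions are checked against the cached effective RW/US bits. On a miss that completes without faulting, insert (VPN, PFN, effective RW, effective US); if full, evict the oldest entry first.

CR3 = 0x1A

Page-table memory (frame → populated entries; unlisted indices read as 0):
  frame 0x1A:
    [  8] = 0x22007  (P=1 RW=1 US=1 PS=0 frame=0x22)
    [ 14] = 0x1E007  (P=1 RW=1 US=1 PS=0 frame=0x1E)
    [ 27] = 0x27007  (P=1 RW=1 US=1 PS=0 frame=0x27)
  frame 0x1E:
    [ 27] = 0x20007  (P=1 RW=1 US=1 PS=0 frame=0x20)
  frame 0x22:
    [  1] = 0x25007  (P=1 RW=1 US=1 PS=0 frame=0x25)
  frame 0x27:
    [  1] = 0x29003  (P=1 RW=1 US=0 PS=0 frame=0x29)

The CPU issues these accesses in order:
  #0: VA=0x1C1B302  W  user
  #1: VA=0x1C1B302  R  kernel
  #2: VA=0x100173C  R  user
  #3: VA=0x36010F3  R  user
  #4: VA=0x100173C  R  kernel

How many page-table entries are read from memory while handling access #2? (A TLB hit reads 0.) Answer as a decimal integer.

Walk each access:
#0 VA=0x1C1B302 (w,user):
  [0] read 0x1A idx=14: raw=0x1E007 flags P=1 W=1 U=1 S=0
  [1] read 0x1E idx=27: raw=0x20007 flags P=1 W=1 U=1 S=0
  ✓ 0x20302  — 2 lookups
#1 VA=0x1C1B302 (r,kernel):
  TLB hit vpn=0x1C1B → PA=0x20302
#2 VA=0x100173C (r,user):
  [0] read 0x1A idx=8: raw=0x22007 flags P=1 W=1 U=1 S=0
  [1] read 0x22 idx=1: raw=0x25007 flags P=1 W=1 U=1 S=0
  ✓ 0x2573C  — 2 lookups
#3 VA=0x36010F3 (r,user):
  [0] read 0x1A idx=27: raw=0x27007 flags P=1 W=1 U=1 S=0
  [1] read 0x27 idx=1: raw=0x29003 flags P=1 W=1 U=0 S=0
  ✗ PROTECTION_VIOLATION  [2 reads]
#4 VA=0x100173C (r,kernel):
  TLB hit vpn=0x1001 → PA=0x2573C

Entries read for #2: 2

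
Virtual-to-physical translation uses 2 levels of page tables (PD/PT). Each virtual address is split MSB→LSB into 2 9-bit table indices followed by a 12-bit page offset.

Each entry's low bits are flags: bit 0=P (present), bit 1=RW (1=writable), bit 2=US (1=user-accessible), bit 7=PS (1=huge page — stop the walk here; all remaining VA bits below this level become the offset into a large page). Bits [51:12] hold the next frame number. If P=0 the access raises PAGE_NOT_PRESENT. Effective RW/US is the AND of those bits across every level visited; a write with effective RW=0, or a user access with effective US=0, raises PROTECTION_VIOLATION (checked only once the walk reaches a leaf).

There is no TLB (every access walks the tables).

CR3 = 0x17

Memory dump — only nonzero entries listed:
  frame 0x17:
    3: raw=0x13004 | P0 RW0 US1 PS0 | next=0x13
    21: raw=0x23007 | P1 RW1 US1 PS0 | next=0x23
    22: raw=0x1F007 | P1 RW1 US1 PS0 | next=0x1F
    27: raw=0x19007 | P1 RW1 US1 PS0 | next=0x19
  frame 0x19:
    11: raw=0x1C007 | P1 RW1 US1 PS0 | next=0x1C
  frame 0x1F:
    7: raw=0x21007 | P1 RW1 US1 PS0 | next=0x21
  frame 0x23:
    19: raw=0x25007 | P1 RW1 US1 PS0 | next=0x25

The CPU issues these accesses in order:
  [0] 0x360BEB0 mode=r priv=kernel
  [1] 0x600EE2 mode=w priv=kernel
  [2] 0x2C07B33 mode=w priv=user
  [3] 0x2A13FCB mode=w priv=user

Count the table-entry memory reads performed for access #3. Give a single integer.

Walk each access:
#0 VA=0x360BEB0 (r,kernel):
  lvl0: tbl 0x17, slot 27 ⇒ 0x19007 (P1/RW1/US1/PS0)
  lvl1: tbl 0x19, slot 11 ⇒ 0x1C007 (P1/RW1/US1/PS0)
  → PA=0x1CEB0  (2 entries read)
#1 VA=0x600EE2 (w,kernel):
  lvl0: tbl 0x17, slot 3 ⇒ 0x13004 (P0/RW0/US1/PS0)
  → PAGE_NOT_PRESENT  (1 entries read)
#2 VA=0x2C07B33 (w,user):
  lvl0: tbl 0x17, slot 22 ⇒ 0x1F007 (P1/RW1/US1/PS0)
  lvl1: tbl 0x1F, slot 7 ⇒ 0x21007 (P1/RW1/US1/PS0)
  → PA=0x21B33  (2 entries read)
#3 VA=0x2A13FCB (w,user):
  lvl0: tbl 0x17, slot 21 ⇒ 0x23007 (P1/RW1/US1/PS0)
  lvl1: tbl 0x23, slot 19 ⇒ 0x25007 (P1/RW1/US1/PS0)
  → PA=0x25FCB  (2 entries read)

Entries read for #3: 2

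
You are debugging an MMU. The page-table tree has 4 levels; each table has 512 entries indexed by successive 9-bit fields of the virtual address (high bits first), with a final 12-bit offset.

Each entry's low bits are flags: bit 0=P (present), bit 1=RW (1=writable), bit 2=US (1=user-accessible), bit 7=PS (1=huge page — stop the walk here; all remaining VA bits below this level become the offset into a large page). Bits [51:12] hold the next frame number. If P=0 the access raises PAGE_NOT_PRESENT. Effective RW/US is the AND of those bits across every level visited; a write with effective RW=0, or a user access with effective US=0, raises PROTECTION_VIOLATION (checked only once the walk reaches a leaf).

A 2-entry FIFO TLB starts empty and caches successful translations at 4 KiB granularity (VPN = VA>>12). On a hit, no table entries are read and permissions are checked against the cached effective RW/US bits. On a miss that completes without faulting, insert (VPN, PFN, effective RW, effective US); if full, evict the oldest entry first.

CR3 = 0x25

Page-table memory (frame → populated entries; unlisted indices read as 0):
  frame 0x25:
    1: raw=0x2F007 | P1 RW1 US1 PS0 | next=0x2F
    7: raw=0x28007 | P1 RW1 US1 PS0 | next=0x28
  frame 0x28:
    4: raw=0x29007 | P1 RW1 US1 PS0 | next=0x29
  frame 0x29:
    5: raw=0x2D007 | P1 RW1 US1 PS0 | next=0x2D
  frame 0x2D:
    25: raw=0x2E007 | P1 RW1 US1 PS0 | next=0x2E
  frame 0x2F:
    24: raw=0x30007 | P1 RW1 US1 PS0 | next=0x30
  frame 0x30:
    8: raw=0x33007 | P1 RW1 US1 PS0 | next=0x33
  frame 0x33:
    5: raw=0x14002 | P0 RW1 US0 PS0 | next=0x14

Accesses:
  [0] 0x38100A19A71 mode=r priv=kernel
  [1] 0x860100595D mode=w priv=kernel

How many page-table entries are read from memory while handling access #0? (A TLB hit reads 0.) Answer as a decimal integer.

Trace:
#0 VA=0x38100A19A71 (r,kernel):
  [0] read 0x25 idx=7: raw=0x28007 flags P=1 W=1 U=1 S=0
  [1] read 0x28 idx=4: raw=0x29007 flags P=1 W=1 U=1 S=0
  [2] read 0x29 idx=5: raw=0x2D007 flags P=1 W=1 U=1 S=0
  [3] read 0x2D idx=25: raw=0x2E007 flags P=1 W=1 U=1 S=0
  ✓ 0x2EA71  — 4 lookups
#1 VA=0x860100595D (w,kernel):
  [0] read 0x25 idx=1: raw=0x2F007 flags P=1 W=1 U=1 S=0
  [1] read 0x2F idx=24: raw=0x30007 flags P=1 W=1 U=1 S=0
  [2] read 0x30 idx=8: raw=0x33007 flags P=1 W=1 U=1 S=0
  [3] read 0x33 idx=5: raw=0x14002 flags P=0 W=1 U=0 S=0
  ⇒ fault: PAGE_NOT_PRESENT  — 4 lookups

Entries read for #0: 4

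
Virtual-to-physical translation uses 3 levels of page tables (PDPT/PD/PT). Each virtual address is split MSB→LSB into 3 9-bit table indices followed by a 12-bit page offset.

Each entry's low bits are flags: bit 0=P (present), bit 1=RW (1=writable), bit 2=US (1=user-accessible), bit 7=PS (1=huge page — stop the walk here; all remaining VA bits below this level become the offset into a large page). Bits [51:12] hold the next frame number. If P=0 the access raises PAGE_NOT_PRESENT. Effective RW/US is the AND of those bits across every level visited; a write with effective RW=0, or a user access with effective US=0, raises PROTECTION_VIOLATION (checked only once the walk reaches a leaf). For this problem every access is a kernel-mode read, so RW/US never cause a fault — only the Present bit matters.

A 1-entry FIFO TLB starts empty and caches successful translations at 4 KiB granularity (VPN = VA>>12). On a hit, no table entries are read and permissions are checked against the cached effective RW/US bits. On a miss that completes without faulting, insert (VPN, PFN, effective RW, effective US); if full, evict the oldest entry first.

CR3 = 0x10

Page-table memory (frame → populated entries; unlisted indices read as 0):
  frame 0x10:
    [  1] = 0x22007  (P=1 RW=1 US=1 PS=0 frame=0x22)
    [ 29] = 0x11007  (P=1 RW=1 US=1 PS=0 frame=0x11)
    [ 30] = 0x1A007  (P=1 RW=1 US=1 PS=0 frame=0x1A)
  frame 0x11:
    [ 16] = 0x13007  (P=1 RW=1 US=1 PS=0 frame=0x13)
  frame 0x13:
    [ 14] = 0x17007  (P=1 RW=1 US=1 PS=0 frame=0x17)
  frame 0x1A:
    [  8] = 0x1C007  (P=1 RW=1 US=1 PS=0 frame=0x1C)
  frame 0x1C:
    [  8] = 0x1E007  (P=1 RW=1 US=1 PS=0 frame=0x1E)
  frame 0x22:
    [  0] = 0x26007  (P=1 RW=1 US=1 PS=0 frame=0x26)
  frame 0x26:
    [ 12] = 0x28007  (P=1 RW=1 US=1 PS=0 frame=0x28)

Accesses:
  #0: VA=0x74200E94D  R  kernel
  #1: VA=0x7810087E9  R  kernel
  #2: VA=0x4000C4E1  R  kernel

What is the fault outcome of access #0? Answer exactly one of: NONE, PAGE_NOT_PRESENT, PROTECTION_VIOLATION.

Per-access translation:
#0 VA=0x74200E94D (r,kernel):
  [0] read 0x10 idx=29: raw=0x11007 flags P=1 W=1 U=1 S=0
  [1] read 0x11 idx=16: raw=0x13007 flags P=1 W=1 U=1 S=0
  [2] read 0x13 idx=14: raw=0x17007 flags P=1 W=1 U=1 S=0
  ✓ 0x1794D  — 3 lookups
#1 VA=0x7810087E9 (r,kernel):
  [0] read 0x10 idx=30: raw=0x1A007 flags P=1 W=1 U=1 S=0
  [1] read 0x1A idx=8: raw=0x1C007 flags P=1 W=1 U=1 S=0
  [2] read 0x1C idx=8: raw=0x1E007 flags P=1 W=1 U=1 S=0
  ✓ 0x1E7E9  — 3 lookups
#2 VA=0x4000C4E1 (r,kernel):
  [0] read 0x10 idx=1: raw=0x22007 flags P=1 W=1 U=1 S=0
  [1] read 0x22 idx=0: raw=0x26007 flags P=1 W=1 U=1 S=0
  [2] read 0x26 idx=12: raw=0x28007 flags P=1 W=1 U=1 S=0
  ✓ 0x284E1  — 3 lookups

Access #0 fault: NONE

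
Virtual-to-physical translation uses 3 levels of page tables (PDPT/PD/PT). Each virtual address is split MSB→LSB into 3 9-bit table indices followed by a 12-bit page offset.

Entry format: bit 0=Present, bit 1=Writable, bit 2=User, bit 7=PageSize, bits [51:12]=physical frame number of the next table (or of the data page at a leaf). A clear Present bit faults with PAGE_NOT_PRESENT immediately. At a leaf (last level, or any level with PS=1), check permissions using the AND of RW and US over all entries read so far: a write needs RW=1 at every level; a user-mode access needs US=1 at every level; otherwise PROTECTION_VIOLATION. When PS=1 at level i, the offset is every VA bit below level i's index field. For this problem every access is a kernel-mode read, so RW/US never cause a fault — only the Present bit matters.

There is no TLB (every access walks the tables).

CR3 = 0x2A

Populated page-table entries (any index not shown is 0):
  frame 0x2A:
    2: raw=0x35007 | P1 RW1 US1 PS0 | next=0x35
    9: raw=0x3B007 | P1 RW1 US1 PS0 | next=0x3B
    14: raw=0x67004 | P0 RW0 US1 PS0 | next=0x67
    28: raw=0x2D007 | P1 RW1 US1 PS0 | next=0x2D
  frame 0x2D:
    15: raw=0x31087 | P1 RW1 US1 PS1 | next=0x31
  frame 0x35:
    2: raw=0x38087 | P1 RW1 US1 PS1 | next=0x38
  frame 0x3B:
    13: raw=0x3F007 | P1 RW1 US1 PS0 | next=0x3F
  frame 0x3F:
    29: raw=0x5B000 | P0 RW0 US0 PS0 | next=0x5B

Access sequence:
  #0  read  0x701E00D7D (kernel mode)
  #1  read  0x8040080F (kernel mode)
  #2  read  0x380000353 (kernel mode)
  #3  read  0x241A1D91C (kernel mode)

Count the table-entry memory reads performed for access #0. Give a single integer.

Walk each access:
#0 VA=0x701E00D7D (r,kernel):
  lvl0: tbl 0x2A, slot 28 ⇒ 0x2D007 (P1/RW1/US1/PS0)
  lvl1: tbl 0x2D, slot 15 ⇒ 0x31087 (P1/RW1/US1/PS1)
  ⇒ phys 0x31D7D (huge @L1)  [2 reads]
#1 VA=0x8040080F (r,kernel):
  lvl0: tbl 0x2A, slot 2 ⇒ 0x35007 (P1/RW1/US1/PS0)
  lvl1: tbl 0x35, slot 2 ⇒ 0x38087 (P1/RW1/US1/PS1)
  ⇒ phys 0x3880F (huge @L1)  [2 reads]
#2 VA=0x380000353 (r,kernel):
  lvl0: tbl 0x2A, slot 14 ⇒ 0x67004 (P0/RW0/US1/PS0)
  → PAGE_NOT_PRESENT  (1 entries read)
#3 VA=0x241A1D91C (r,kernel):
  lvl0: tbl 0x2A, slot 9 ⇒ 0x3B007 (P1/RW1/US1/PS0)
  lvl1: tbl 0x3B, slot 13 ⇒ 0x3F007 (P1/RW1/US1/PS0)
  lvl2: tbl 0x3F, slot 29 ⇒ 0x5B000 (P0/RW0/US0/PS0)
  → PAGE_NOT_PRESENT  (3 entries read)

Entries read for #0: 2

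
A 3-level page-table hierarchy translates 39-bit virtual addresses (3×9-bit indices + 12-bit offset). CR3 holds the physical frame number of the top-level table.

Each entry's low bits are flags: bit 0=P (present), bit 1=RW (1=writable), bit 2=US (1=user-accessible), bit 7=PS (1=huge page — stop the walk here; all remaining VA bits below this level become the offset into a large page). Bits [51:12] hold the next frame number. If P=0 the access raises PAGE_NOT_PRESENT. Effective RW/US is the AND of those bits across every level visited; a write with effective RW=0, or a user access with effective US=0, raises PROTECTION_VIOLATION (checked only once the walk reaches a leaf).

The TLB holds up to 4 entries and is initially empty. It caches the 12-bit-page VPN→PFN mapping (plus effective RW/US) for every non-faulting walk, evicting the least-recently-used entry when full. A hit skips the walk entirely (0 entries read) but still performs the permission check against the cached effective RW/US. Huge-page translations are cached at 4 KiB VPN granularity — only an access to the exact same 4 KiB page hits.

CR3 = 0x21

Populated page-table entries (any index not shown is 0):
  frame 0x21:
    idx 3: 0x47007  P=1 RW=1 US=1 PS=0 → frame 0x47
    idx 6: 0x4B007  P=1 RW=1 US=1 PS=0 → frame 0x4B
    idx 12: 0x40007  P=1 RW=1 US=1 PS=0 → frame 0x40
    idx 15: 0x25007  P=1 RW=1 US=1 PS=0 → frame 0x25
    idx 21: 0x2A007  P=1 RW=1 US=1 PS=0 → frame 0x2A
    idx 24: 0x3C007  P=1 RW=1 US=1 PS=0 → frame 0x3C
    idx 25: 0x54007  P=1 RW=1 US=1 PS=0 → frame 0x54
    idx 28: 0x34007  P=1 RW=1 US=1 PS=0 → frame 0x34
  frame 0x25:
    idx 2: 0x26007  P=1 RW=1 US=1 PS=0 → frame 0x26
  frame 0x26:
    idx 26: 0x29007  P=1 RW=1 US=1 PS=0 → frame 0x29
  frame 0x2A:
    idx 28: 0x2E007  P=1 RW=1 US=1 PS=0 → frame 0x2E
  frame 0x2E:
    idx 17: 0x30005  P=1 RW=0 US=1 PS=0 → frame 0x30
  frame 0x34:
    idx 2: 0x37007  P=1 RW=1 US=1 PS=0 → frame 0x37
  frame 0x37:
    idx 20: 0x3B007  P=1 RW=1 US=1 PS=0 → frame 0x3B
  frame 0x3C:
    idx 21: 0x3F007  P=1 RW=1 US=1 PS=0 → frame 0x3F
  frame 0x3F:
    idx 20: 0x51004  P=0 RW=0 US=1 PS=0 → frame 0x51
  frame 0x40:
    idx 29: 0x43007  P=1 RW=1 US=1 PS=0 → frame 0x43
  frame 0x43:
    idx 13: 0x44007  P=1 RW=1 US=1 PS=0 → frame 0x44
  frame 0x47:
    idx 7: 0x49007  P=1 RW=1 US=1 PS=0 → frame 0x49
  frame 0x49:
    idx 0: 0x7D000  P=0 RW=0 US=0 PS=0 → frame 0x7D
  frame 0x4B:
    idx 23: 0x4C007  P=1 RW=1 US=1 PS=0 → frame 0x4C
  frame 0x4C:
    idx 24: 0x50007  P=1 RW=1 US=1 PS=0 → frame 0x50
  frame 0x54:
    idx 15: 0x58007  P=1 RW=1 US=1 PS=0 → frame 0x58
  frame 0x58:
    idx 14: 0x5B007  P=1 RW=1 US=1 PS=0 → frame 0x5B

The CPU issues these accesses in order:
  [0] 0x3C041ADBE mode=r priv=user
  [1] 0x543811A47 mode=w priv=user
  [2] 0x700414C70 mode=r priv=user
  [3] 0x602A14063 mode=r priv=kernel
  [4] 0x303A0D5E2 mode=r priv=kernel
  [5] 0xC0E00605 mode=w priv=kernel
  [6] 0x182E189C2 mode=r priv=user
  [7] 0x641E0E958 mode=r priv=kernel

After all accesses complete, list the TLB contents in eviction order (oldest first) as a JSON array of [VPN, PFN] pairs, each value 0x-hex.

Walk each access:
#0 VA=0x3C041ADBE (r,user):
  L0 @0x21[15] → 0x25007  P=1,RW=1,US=1,PS=0
  L1 @0x25[2] → 0x26007  P=1,RW=1,US=1,PS=0
  L2 @0x26[26] → 0x29007  P=1,RW=1,US=1,PS=0
  ✓ 0x29DBE  — 3 lookups
#1 VA=0x543811A47 (w,user):
  L0 @0x21[21] → 0x2A007  P=1,RW=1,US=1,PS=0
  L1 @0x2A[28] → 0x2E007  P=1,RW=1,US=1,PS=0
  L2 @0x2E[17] → 0x30005  P=1,RW=0,US=1,PS=0
  ✗ PROTECTION_VIOLATION  [3 reads]
#2 VA=0x700414C70 (r,user):
  L0 @0x21[28] → 0x34007  P=1,RW=1,US=1,PS=0
  L1 @0x34[2] → 0x37007  P=1,RW=1,US=1,PS=0
  L2 @0x37[20] → 0x3B007  P=1,RW=1,US=1,PS=0
  ✓ 0x3BC70  — 3 lookups
#3 VA=0x602A14063 (r,kernel):
  L0 @0x21[24] → 0x3C007  P=1,RW=1,US=1,PS=0
  L1 @0x3C[21] → 0x3F007  P=1,RW=1,US=1,PS=0
  L2 @0x3F[20] → 0x51004  P=0,RW=0,US=1,PS=0
  ✗ PAGE_NOT_PRESENT  [3 reads]
#4 VA=0x303A0D5E2 (r,kernel):
  L0 @0x21[12] → 0x40007  P=1,RW=1,US=1,PS=0
  L1 @0x40[29] → 0x43007  P=1,RW=1,US=1,PS=0
  L2 @0x43[13] → 0x44007  P=1,RW=1,US=1,PS=0
  ✓ 0x445E2  — 3 lookups
#5 VA=0xC0E00605 (w,kernel):
  L0 @0x21[3] → 0x47007  P=1,RW=1,US=1,PS=0
  L1 @0x47[7] → 0x49007  P=1,RW=1,US=1,PS=0
  L2 @0x49[0] → 0x7D000  P=0,RW=0,US=0,PS=0
  ✗ PAGE_NOT_PRESENT  [3 reads]
#6 VA=0x182E189C2 (r,user):
  L0 @0x21[6] → 0x4B007  P=1,RW=1,US=1,PS=0
  L1 @0x4B[23] → 0x4C007  P=1,RW=1,US=1,PS=0
  L2 @0x4C[24] → 0x50007  P=1,RW=1,US=1,PS=0
  ✓ 0x509C2  — 3 lookups
#7 VA=0x641E0E958 (r,kernel):
  L0 @0x21[25] → 0x54007  P=1,RW=1,US=1,PS=0
  L1 @0x54[15] → 0x58007  P=1,RW=1,US=1,PS=0
  L2 @0x58[14] → 0x5B007  P=1,RW=1,US=1,PS=0
  ✓ 0x5B958  — 3 lookups

TLB: [["0x700414", "0x3B"], ["0x303A0D", "0x44"], ["0x182E18", "0x50"], ["0x641E0E", "0x5B"]]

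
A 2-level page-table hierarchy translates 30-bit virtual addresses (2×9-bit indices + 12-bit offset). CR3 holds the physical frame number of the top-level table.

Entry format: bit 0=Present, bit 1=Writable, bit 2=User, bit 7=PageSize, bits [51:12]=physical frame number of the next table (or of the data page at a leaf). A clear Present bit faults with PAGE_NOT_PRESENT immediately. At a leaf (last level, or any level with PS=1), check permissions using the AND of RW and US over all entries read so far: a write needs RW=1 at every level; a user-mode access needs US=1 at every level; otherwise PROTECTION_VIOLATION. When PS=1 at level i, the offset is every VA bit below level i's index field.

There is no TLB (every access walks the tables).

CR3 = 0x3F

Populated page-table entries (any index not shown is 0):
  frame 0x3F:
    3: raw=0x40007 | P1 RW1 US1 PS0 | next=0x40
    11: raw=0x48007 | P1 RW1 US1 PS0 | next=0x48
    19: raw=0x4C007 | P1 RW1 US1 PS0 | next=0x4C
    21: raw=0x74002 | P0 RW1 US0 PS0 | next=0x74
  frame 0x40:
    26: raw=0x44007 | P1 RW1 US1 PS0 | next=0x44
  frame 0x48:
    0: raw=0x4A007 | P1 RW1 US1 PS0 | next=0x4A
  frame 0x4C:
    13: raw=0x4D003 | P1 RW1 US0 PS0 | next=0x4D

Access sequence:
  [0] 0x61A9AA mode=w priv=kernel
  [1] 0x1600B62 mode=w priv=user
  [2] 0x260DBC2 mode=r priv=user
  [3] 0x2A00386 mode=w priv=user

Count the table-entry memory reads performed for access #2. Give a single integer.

Per-access translation:
#0 VA=0x61A9AA (w,kernel):
  [0] read 0x3F idx=3: raw=0x40007 flags P=1 W=1 U=1 S=0
  [1] read 0x40 idx=26: raw=0x44007 flags P=1 W=1 U=1 S=0
  → PA=0x449AA  (2 entries read)
#1 VA=0x1600B62 (w,user):
  [0] read 0x3F idx=11: raw=0x48007 flags P=1 W=1 U=1 S=0
  [1] read 0x48 idx=0: raw=0x4A007 flags P=1 W=1 U=1 S=0
  → PA=0x4AB62  (2 entries read)
#2 VA=0x260DBC2 (r,user):
  [0] read 0x3F idx=19: raw=0x4C007 flags P=1 W=1 U=1 S=0
  [1] read 0x4C idx=13: raw=0x4D003 flags P=1 W=1 U=0 S=0
  → PROTECTION_VIOLATION  (2 entries read)
#3 VA=0x2A00386 (w,user):
  [0] read 0x3F idx=21: raw=0x74002 flags P=0 W=1 U=0 S=0
  → PAGE_NOT_PRESENT  (1 entries read)

Entries read for #2: 2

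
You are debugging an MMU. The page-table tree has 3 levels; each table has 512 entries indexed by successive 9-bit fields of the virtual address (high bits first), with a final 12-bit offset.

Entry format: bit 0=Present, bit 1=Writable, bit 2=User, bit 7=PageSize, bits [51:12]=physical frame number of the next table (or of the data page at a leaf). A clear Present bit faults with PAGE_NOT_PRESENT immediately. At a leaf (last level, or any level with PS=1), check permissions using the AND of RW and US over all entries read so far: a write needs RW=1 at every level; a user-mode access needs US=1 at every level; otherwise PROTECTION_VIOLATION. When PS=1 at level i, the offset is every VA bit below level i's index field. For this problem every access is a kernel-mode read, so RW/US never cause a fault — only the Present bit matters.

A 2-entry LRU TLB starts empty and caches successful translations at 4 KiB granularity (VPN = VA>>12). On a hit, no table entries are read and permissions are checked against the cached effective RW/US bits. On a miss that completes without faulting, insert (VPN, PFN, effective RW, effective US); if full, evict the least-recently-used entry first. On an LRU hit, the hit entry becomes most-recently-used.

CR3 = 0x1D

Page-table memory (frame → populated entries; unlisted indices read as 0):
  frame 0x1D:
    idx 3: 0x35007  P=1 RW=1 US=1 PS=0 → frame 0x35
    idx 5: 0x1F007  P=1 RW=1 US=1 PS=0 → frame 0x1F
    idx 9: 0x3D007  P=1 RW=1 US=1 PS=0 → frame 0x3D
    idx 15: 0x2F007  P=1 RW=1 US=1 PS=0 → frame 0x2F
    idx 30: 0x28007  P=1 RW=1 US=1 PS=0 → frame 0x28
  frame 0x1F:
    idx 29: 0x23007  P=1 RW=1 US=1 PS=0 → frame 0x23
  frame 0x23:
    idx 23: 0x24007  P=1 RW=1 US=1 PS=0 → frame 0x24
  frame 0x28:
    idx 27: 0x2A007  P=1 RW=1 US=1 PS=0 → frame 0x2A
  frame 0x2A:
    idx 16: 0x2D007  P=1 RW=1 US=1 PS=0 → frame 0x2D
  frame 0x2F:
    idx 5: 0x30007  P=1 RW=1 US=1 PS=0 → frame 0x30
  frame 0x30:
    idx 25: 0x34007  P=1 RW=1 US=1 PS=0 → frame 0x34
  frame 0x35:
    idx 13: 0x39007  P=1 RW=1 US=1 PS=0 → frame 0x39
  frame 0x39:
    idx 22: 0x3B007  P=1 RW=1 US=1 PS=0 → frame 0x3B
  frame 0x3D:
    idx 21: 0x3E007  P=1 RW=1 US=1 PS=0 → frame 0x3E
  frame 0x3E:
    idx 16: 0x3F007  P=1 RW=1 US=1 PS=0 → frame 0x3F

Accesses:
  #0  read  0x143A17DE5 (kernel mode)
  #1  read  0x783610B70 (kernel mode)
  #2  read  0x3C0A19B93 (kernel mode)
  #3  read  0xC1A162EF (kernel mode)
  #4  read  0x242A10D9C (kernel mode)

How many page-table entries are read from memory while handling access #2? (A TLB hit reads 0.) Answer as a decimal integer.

Walk each access:
#0 VA=0x143A17DE5 (r,kernel):
  [0] read 0x1D idx=5: raw=0x1F007 flags P=1 W=1 U=1 S=0
  [1] read 0x1F idx=29: raw=0x23007 flags P=1 W=1 U=1 S=0
  [2] read 0x23 idx=23: raw=0x24007 flags P=1 W=1 U=1 S=0
  → PA=0x24DE5  (3 entries read)
#1 VA=0x783610B70 (r,kernel):
  [0] read 0x1D idx=30: raw=0x28007 flags P=1 W=1 U=1 S=0
  [1] read 0x28 idx=27: raw=0x2A007 flags P=1 W=1 U=1 S=0
  [2] read 0x2A idx=16: raw=0x2D007 flags P=1 W=1 U=1 S=0
  → PA=0x2DB70  (3 entries read)
#2 VA=0x3C0A19B93 (r,kernel):
  [0] read 0x1D idx=15: raw=0x2F007 flags P=1 W=1 U=1 S=0
  [1] read 0x2F idx=5: raw=0x30007 flags P=1 W=1 U=1 S=0
  [2] read 0x30 idx=25: raw=0x34007 flags P=1 W=1 U=1 S=0
  → PA=0x34B93  (3 entries read)
#3 VA=0xC1A162EF (r,kernel):
  [0] read 0x1D idx=3: raw=0x35007 flags P=1 W=1 U=1 S=0
  [1] read 0x35 idx=13: raw=0x39007 flags P=1 W=1 U=1 S=0
  [2] read 0x39 idx=22: raw=0x3B007 flags P=1 W=1 U=1 S=0
  → PA=0x3B2EF  (3 entries read)
#4 VA=0x242A10D9C (r,kernel):
  [0] read 0x1D idx=9: raw=0x3D007 flags P=1 W=1 U=1 S=0
  [1] read 0x3D idx=21: raw=0x3E007 flags P=1 W=1 U=1 S=0
  [2] read 0x3E idx=16: raw=0x3F007 flags P=1 W=1 U=1 S=0
  → PA=0x3FD9C  (3 entries read)

Entries read for #2: 3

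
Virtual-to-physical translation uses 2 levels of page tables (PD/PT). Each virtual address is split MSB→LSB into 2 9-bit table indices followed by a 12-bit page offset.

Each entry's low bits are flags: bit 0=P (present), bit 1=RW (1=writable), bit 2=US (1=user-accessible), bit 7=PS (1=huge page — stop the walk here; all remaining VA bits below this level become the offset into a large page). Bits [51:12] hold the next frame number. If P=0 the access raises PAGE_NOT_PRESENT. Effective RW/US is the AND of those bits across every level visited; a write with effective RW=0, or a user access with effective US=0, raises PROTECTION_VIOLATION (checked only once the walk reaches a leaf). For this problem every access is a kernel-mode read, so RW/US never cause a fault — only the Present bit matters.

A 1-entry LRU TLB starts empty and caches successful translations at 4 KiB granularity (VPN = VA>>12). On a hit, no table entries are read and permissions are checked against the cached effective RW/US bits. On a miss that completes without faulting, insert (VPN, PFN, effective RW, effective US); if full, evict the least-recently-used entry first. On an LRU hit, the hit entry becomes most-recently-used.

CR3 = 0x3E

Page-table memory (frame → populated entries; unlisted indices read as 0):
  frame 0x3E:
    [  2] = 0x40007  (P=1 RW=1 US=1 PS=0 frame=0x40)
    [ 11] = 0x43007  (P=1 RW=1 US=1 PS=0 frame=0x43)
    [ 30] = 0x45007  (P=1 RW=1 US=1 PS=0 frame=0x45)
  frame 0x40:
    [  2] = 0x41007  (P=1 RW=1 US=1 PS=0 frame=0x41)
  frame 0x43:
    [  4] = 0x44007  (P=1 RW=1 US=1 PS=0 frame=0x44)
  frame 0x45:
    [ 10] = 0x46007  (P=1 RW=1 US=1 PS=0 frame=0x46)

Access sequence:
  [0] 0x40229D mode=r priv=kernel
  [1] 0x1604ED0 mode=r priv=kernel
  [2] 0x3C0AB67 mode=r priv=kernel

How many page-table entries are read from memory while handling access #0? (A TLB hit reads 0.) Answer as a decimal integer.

Per-access translation:
#0 VA=0x40229D (r,kernel):
  [0] read 0x3E idx=2: raw=0x40007 flags P=1 W=1 U=1 S=0
  [1] read 0x40 idx=2: raw=0x41007 flags P=1 W=1 U=1 S=0
  ✓ 0x4129D  — 2 lookups
#1 VA=0x1604ED0 (r,kernel):
  [0] read 0x3E idx=11: raw=0x43007 flags P=1 W=1 U=1 S=0
  [1] read 0x43 idx=4: raw=0x44007 flags P=1 W=1 U=1 S=0
  ✓ 0x44ED0  — 2 lookups
#2 VA=0x3C0AB67 (r,kernel):
  [0] read 0x3E idx=30: raw=0x45007 flags P=1 W=1 U=1 S=0
  [1] read 0x45 idx=10: raw=0x46007 flags P=1 W=1 U=1 S=0
  ✓ 0x46B67  — 2 lookups

Entries read for #0: 2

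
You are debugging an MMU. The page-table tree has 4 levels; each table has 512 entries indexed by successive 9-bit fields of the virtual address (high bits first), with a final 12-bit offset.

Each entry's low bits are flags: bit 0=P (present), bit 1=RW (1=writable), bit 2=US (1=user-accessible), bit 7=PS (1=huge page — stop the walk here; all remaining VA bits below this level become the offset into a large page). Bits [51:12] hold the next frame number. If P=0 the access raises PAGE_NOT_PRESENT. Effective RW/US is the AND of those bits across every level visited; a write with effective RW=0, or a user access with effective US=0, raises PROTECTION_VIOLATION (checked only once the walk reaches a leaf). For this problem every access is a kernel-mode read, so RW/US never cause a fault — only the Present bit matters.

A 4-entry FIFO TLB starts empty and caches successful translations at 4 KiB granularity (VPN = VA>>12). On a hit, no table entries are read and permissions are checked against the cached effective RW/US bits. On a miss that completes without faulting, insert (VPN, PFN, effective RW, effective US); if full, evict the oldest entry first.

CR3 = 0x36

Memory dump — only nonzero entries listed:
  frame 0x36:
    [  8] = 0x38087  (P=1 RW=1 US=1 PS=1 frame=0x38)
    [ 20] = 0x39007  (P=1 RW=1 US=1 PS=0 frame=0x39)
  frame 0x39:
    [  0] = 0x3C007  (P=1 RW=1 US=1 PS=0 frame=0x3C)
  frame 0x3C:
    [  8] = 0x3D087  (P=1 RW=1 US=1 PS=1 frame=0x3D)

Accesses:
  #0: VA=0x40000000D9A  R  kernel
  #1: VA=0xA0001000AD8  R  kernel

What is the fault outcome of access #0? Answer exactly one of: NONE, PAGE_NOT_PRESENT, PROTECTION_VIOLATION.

Per-access translation:
#0 VA=0x40000000D9A (r,kernel):
  L0: frame=0x36 idx=8 entry=0x38087 [P=1 RW=1 US=1 PS=1]
  → PA=0x38D9A (huge @L0)  (1 entries read)
#1 VA=0xA0001000AD8 (r,kernel):
  L0: frame=0x36 idx=20 entry=0x39007 [P=1 RW=1 US=1 PS=0]
  L1: frame=0x39 idx=0 entry=0x3C007 [P=1 RW=1 US=1 PS=0]
  L2: frame=0x3C idx=8 entry=0x3D087 [P=1 RW=1 US=1 PS=1]
  → PA=0x3DAD8 (huge @L2)  (3 entries read)

Access #0 fault: NONE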